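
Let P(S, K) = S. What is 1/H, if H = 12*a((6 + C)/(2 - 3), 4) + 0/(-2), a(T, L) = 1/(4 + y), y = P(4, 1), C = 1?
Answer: ⅔ ≈ 0.66667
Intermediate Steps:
y = 4
a(T, L) = ⅛ (a(T, L) = 1/(4 + 4) = 1/8 = ⅛)
H = 3/2 (H = 12*(⅛) + 0/(-2) = 3/2 + 0*(-½) = 3/2 + 0 = 3/2 ≈ 1.5000)
1/H = 1/(3/2) = ⅔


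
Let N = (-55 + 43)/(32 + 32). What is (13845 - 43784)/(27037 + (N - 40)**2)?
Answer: -7664384/7334921 ≈ -1.0449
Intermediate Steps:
N = -3/16 (N = -12/64 = -12*1/64 = -3/16 ≈ -0.18750)
(13845 - 43784)/(27037 + (N - 40)**2) = (13845 - 43784)/(27037 + (-3/16 - 40)**2) = -29939/(27037 + (-643/16)**2) = -29939/(27037 + 413449/256) = -29939/7334921/256 = -29939*256/7334921 = -7664384/7334921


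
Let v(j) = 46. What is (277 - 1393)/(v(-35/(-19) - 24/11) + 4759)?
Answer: -36/155 ≈ -0.23226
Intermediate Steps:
(277 - 1393)/(v(-35/(-19) - 24/11) + 4759) = (277 - 1393)/(46 + 4759) = -1116/4805 = -1116*1/4805 = -36/155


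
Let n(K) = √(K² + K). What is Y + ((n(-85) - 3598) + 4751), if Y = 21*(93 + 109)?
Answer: 5395 + 2*√1785 ≈ 5479.5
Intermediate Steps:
Y = 4242 (Y = 21*202 = 4242)
n(K) = √(K + K²)
Y + ((n(-85) - 3598) + 4751) = 4242 + ((√(-85*(1 - 85)) - 3598) + 4751) = 4242 + ((√(-85*(-84)) - 3598) + 4751) = 4242 + ((√7140 - 3598) + 4751) = 4242 + ((2*√1785 - 3598) + 4751) = 4242 + ((-3598 + 2*√1785) + 4751) = 4242 + (1153 + 2*√1785) = 5395 + 2*√1785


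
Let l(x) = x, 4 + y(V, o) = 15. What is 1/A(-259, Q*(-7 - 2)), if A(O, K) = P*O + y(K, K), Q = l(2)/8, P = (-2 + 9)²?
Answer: -1/12680 ≈ -7.8864e-5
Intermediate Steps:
y(V, o) = 11 (y(V, o) = -4 + 15 = 11)
P = 49 (P = 7² = 49)
Q = ¼ (Q = 2/8 = 2*(⅛) = ¼ ≈ 0.25000)
A(O, K) = 11 + 49*O (A(O, K) = 49*O + 11 = 11 + 49*O)
1/A(-259, Q*(-7 - 2)) = 1/(11 + 49*(-259)) = 1/(11 - 12691) = 1/(-12680) = -1/12680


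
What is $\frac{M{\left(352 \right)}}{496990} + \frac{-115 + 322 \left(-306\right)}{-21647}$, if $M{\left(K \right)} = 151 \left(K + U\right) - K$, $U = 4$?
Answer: $\frac{1930100343}{413782405} \approx 4.6645$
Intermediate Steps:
$M{\left(K \right)} = 604 + 150 K$ ($M{\left(K \right)} = 151 \left(K + 4\right) - K = 151 \left(4 + K\right) - K = \left(604 + 151 K\right) - K = 604 + 150 K$)
$\frac{M{\left(352 \right)}}{496990} + \frac{-115 + 322 \left(-306\right)}{-21647} = \frac{604 + 150 \cdot 352}{496990} + \frac{-115 + 322 \left(-306\right)}{-21647} = \left(604 + 52800\right) \frac{1}{496990} + \left(-115 - 98532\right) \left(- \frac{1}{21647}\right) = 53404 \cdot \frac{1}{496990} - - \frac{98647}{21647} = \frac{2054}{19115} + \frac{98647}{21647} = \frac{1930100343}{413782405}$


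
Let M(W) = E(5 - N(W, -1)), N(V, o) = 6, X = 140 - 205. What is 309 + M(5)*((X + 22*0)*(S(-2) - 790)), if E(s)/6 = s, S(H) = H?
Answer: -308571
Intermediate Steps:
X = -65
E(s) = 6*s
M(W) = -6 (M(W) = 6*(5 - 1*6) = 6*(5 - 6) = 6*(-1) = -6)
309 + M(5)*((X + 22*0)*(S(-2) - 790)) = 309 - 6*(-65 + 22*0)*(-2 - 790) = 309 - 6*(-65 + 0)*(-792) = 309 - (-390)*(-792) = 309 - 6*51480 = 309 - 308880 = -308571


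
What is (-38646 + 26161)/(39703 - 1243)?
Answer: -2497/7692 ≈ -0.32462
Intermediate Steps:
(-38646 + 26161)/(39703 - 1243) = -12485/38460 = -12485*1/38460 = -2497/7692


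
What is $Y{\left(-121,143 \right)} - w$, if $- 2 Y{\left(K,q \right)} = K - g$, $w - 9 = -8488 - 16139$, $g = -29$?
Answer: $24664$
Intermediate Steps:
$w = -24618$ ($w = 9 - 24627 = -24618$)
$Y{\left(K,q \right)} = - \frac{29}{2} - \frac{K}{2}$ ($Y{\left(K,q \right)} = - \frac{K - -29}{2} = - \frac{K + 29}{2} = - \frac{29 + K}{2} = - \frac{29}{2} - \frac{K}{2}$)
$Y{\left(-121,143 \right)} - w = \left(- \frac{29}{2} - - \frac{121}{2}\right) - -24618 = \left(- \frac{29}{2} + \frac{121}{2}\right) + 24618 = 46 + 24618 = 24664$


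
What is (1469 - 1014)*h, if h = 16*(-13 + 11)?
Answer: -14560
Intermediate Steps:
h = -32 (h = 16*(-2) = -32)
(1469 - 1014)*h = (1469 - 1014)*(-32) = 455*(-32) = -14560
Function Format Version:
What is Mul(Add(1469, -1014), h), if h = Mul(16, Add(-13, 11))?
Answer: -14560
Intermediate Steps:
h = -32 (h = Mul(16, -2) = -32)
Mul(Add(1469, -1014), h) = Mul(Add(1469, -1014), -32) = Mul(455, -32) = -14560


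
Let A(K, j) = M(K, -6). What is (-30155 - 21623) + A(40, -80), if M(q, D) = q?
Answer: -51738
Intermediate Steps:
A(K, j) = K
(-30155 - 21623) + A(40, -80) = (-30155 - 21623) + 40 = -51778 + 40 = -51738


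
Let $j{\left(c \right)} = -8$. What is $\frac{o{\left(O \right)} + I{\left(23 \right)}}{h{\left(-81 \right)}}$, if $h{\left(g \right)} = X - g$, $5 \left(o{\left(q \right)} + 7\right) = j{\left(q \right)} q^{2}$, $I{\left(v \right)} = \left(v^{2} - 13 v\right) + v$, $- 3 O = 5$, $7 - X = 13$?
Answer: $\frac{2174}{675} \approx 3.2207$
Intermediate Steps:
$X = -6$ ($X = 7 - 13 = -6$)
$O = - \frac{5}{3}$ ($O = \left(- \frac{1}{3}\right) 5 = - \frac{5}{3} \approx -1.6667$)
$I{\left(v \right)} = v^{2} - 12 v$
$o{\left(q \right)} = -7 - \frac{8 q^{2}}{5}$ ($o{\left(q \right)} = -7 + \frac{\left(-8\right) q^{2}}{5} = -7 - \frac{8 q^{2}}{5}$)
$h{\left(g \right)} = -6 - g$
$\frac{o{\left(O \right)} + I{\left(23 \right)}}{h{\left(-81 \right)}} = \frac{\left(-7 - \frac{8 \left(- \frac{5}{3}\right)^{2}}{5}\right) + 23 \left(-12 + 23\right)}{-6 - -81} = \frac{\left(-7 - \frac{40}{9}\right) + 23 \cdot 11}{-6 + 81} = \frac{\left(-7 - \frac{40}{9}\right) + 253}{75} = \left(- \frac{103}{9} + 253\right) \frac{1}{75} = \frac{2174}{9} \cdot \frac{1}{75} = \frac{2174}{675}$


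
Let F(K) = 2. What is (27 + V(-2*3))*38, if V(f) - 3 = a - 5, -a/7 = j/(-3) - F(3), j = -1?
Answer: 4180/3 ≈ 1393.3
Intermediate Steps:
a = 35/3 (a = -7*(-1/(-3) - 1*2) = -7*(-1*(-⅓) - 2) = -7*(⅓ - 2) = -7*(-5/3) = 35/3 ≈ 11.667)
V(f) = 29/3 (V(f) = 3 + (35/3 - 5) = 3 + 20/3 = 29/3)
(27 + V(-2*3))*38 = (27 + 29/3)*38 = (110/3)*38 = 4180/3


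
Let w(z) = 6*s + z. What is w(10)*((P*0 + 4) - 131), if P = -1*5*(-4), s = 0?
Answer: -1270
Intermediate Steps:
w(z) = z (w(z) = 6*0 + z = 0 + z = z)
P = 20 (P = -5*(-4) = 20)
w(10)*((P*0 + 4) - 131) = 10*((20*0 + 4) - 131) = 10*((0 + 4) - 131) = 10*(4 - 131) = 10*(-127) = -1270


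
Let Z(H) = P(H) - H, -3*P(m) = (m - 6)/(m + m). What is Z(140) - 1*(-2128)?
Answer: 834893/420 ≈ 1987.8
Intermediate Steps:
P(m) = -(-6 + m)/(6*m) (P(m) = -(m - 6)/(3*(m + m)) = -(-6 + m)/(3*(2*m)) = -(-6 + m)*1/(2*m)/3 = -(-6 + m)/(6*m))
Z(H) = -H + (6 - H)/(6*H) (Z(H) = (6 - H)/(6*H) - H = -H + (6 - H)/(6*H))
Z(140) - 1*(-2128) = (-⅙ + 1/140 - 1*140) - 1*(-2128) = (-⅙ + 1/140 - 140) + 2128 = -58867/420 + 2128 = 834893/420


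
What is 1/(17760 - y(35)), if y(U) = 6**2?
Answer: 1/17724 ≈ 5.6421e-5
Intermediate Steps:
y(U) = 36
1/(17760 - y(35)) = 1/(17760 - 1*36) = 1/(17760 - 36) = 1/17724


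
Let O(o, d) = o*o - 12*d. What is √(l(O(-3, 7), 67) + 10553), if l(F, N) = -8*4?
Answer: 3*√1169 ≈ 102.57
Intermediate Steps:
O(o, d) = o² - 12*d
l(F, N) = -32
√(l(O(-3, 7), 67) + 10553) = √(-32 + 10553) = √10521 = 3*√1169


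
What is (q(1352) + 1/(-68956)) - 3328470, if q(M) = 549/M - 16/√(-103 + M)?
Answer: -77577066870287/23307128 - 16*√1249/1249 ≈ -3.3285e+6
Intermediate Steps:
q(M) = -16/√(-103 + M) + 549/M (q(M) = 549/M - 16/√(-103 + M) = -16/√(-103 + M) + 549/M)
(q(1352) + 1/(-68956)) - 3328470 = ((-16/√(-103 + 1352) + 549/1352) + 1/(-68956)) - 3328470 = ((-16*√1249/1249 + 549*(1/1352)) - 1/68956) - 3328470 = ((-16*√1249/1249 + 549/1352) - 1/68956) - 3328470 = ((549/1352 - 16*√1249/1249) - 1/68956) - 3328470 = (9463873/23307128 - 16*√1249/1249) - 3328470 = -77577066870287/23307128 - 16*√1249/1249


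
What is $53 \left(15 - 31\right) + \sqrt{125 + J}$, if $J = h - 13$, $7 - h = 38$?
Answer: $-839$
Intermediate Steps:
$h = -31$ ($h = 7 - 38 = -31$)
$J = -44$ ($J = -31 - 13 = -44$)
$53 \left(15 - 31\right) + \sqrt{125 + J} = 53 \left(15 - 31\right) + \sqrt{125 - 44} = 53 \left(-16\right) + \sqrt{81} = -848 + 9 = -839$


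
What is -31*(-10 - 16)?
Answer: 806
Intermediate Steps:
-31*(-10 - 16) = -31*(-26) = 806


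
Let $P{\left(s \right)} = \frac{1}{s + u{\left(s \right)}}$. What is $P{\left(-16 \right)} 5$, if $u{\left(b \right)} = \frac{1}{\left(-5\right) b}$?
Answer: $- \frac{400}{1279} \approx -0.31274$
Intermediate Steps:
$u{\left(b \right)} = - \frac{1}{5 b}$
$P{\left(s \right)} = \frac{1}{s - \frac{1}{5 s}}$
$P{\left(-16 \right)} 5 = 5 \left(-16\right) \frac{1}{-1 + 5 \left(-16\right)^{2}} \cdot 5 = 5 \left(-16\right) \frac{1}{-1 + 5 \cdot 256} \cdot 5 = 5 \left(-16\right) \frac{1}{-1 + 1280} \cdot 5 = 5 \left(-16\right) \frac{1}{1279} \cdot 5 = \left(- \frac{80}{1279}\right) 5 = - \frac{400}{1279}$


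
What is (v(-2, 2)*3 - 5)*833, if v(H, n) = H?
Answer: -9163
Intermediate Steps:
(v(-2, 2)*3 - 5)*833 = (-2*3 - 5)*833 = (-6 - 5)*833 = -11*833 = -9163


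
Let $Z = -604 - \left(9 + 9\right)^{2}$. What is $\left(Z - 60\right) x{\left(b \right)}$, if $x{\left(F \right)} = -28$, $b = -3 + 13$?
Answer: $27664$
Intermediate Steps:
$b = 10$
$Z = -928$ ($Z = -604 - 18^{2} = -604 - 324 = -928$)
$\left(Z - 60\right) x{\left(b \right)} = \left(-928 - 60\right) \left(-28\right) = \left(-988\right) \left(-28\right) = 27664$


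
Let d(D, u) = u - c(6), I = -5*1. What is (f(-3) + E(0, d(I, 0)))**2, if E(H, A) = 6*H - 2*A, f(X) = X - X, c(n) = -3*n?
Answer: 1296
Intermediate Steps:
f(X) = 0
I = -5
d(D, u) = 18 + u (d(D, u) = u - (-3)*6 = u - 1*(-18) = u + 18 = 18 + u)
E(H, A) = -2*A + 6*H
(f(-3) + E(0, d(I, 0)))**2 = (0 + (-2*(18 + 0) + 6*0))**2 = (0 + (-2*18 + 0))**2 = (0 + (-36 + 0))**2 = (0 - 36)**2 = (-36)**2 = 1296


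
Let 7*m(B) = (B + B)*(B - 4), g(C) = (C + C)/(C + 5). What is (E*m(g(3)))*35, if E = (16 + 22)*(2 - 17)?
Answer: 55575/4 ≈ 13894.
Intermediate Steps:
g(C) = 2*C/(5 + C) (g(C) = (2*C)/(5 + C) = 2*C/(5 + C))
E = -570 (E = 38*(-15) = -570)
m(B) = 2*B*(-4 + B)/7 (m(B) = ((B + B)*(B - 4))/7 = ((2*B)*(-4 + B))/7 = (2*B*(-4 + B))/7 = 2*B*(-4 + B)/7)
(E*m(g(3)))*35 = -1140*2*3/(5 + 3)*(-4 + 2*3/(5 + 3))/7*35 = -1140*2*3/8*(-4 + 2*3/8)/7*35 = -1140*2*3*(1/8)*(-4 + 2*3*(1/8))/7*35 = -1140*3*(-4 + 3/4)/(7*4)*35 = -1140*3*(-13)/(7*4*4)*35 = -570*(-39/56)*35 = (11115/28)*35 = 55575/4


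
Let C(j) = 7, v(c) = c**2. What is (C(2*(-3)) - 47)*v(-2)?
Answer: -160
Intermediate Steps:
(C(2*(-3)) - 47)*v(-2) = (7 - 47)*(-2)**2 = -40*4 = -160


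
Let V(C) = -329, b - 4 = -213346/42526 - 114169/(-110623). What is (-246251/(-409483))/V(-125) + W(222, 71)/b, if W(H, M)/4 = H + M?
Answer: 1894843191333933142/24603954352513 ≈ 77014.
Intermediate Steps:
b = 35795564/2352176849 (b = 4 + (-213346/42526 - 114169/(-110623)) = 4 + (-213346*1/42526 - 114169*(-1/110623)) = 4 + (-106673/21263 + 114169/110623) = 4 - 9372911832/2352176849 = 35795564/2352176849 ≈ 0.015218)
W(H, M) = 4*H + 4*M (W(H, M) = 4*(H + M) = 4*H + 4*M)
(-246251/(-409483))/V(-125) + W(222, 71)/b = -246251/(-409483)/(-329) + (4*222 + 4*71)/(35795564/2352176849) = -246251*(-1/409483)*(-1/329) + (888 + 284)*(2352176849/35795564) = (246251/409483)*(-1/329) + 1172*(2352176849/35795564) = -246251/134719907 + 689187816757/8948891 = 1894843191333933142/24603954352513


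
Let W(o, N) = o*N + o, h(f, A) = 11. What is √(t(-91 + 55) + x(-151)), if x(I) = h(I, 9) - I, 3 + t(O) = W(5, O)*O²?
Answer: I*√226641 ≈ 476.07*I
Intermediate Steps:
W(o, N) = o + N*o (W(o, N) = N*o + o = o + N*o)
t(O) = -3 + O²*(5 + 5*O) (t(O) = -3 + (5*(1 + O))*O² = -3 + (5 + 5*O)*O² = -3 + O²*(5 + 5*O))
x(I) = 11 - I
√(t(-91 + 55) + x(-151)) = √((-3 + 5*(-91 + 55)²*(1 + (-91 + 55))) + (11 - 1*(-151))) = √((-3 + 5*(-36)²*(1 - 36)) + (11 + 151)) = √((-3 + 5*1296*(-35)) + 162) = √((-3 - 226800) + 162) = √(-226803 + 162) = √(-226641) = I*√226641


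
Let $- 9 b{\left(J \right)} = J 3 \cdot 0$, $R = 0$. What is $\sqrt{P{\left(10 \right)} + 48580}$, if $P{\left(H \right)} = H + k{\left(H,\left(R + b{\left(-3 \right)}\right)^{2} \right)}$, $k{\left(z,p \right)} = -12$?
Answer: $\sqrt{48578} \approx 220.4$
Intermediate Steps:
$b{\left(J \right)} = 0$ ($b{\left(J \right)} = - \frac{J 3 \cdot 0}{9} = - \frac{3 J 0}{9} = \left(- \frac{1}{9}\right) 0 = 0$)
$P{\left(H \right)} = -12 + H$ ($P{\left(H \right)} = H - 12 = -12 + H$)
$\sqrt{P{\left(10 \right)} + 48580} = \sqrt{\left(-12 + 10\right) + 48580} = \sqrt{-2 + 48580} = \sqrt{48578}$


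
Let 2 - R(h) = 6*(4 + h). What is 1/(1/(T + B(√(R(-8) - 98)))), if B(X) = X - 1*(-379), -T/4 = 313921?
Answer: -1255305 + 6*I*√2 ≈ -1.2553e+6 + 8.4853*I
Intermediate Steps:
T = -1255684 (T = -4*313921 = -1255684)
R(h) = -22 - 6*h (R(h) = 2 - 6*(4 + h) = 2 - (24 + 6*h) = 2 + (-24 - 6*h) = -22 - 6*h)
B(X) = 379 + X (B(X) = X + 379 = 379 + X)
1/(1/(T + B(√(R(-8) - 98)))) = 1/(1/(-1255684 + (379 + √((-22 - 6*(-8)) - 98)))) = 1/(1/(-1255684 + (379 + √((-22 + 48) - 98)))) = 1/(1/(-1255684 + (379 + √(26 - 98)))) = 1/(1/(-1255684 + (379 + √(-72)))) = 1/(1/(-1255684 + (379 + 6*I*√2))) = 1/(1/(-1255305 + 6*I*√2)) = -1255305 + 6*I*√2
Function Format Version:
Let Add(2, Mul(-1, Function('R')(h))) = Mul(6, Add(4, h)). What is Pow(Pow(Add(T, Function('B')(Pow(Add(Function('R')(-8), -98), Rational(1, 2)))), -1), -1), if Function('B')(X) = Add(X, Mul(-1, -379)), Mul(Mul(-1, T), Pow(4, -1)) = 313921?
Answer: Add(-1255305, Mul(6, I, Pow(2, Rational(1, 2)))) ≈ Add(-1.2553e+6, Mul(8.4853, I))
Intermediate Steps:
T = -1255684 (T = Mul(-4, 313921) = -1255684)
Function('R')(h) = Add(-22, Mul(-6, h)) (Function('R')(h) = Add(2, Mul(-1, Mul(6, Add(4, h)))) = Add(2, Mul(-1, Add(24, Mul(6, h)))) = Add(2, Add(-24, Mul(-6, h))) = Add(-22, Mul(-6, h)))
Function('B')(X) = Add(379, X) (Function('B')(X) = Add(X, 379) = Add(379, X))
Pow(Pow(Add(T, Function('B')(Pow(Add(Function('R')(-8), -98), Rational(1, 2)))), -1), -1) = Pow(Pow(Add(-1255684, Add(379, Pow(Add(Add(-22, Mul(-6, -8)), -98), Rational(1, 2)))), -1), -1) = Pow(Pow(Add(-1255684, Add(379, Pow(Add(Add(-22, 48), -98), Rational(1, 2)))), -1), -1) = Pow(Pow(Add(-1255684, Add(379, Pow(Add(26, -98), Rational(1, 2)))), -1), -1) = Pow(Pow(Add(-1255684, Add(379, Pow(-72, Rational(1, 2)))), -1), -1) = Pow(Pow(Add(-1255684, Add(379, Mul(6, I, Pow(2, Rational(1, 2))))), -1), -1) = Pow(Pow(Add(-1255305, Mul(6, I, Pow(2, Rational(1, 2)))), -1), -1) = Add(-1255305, Mul(6, I, Pow(2, Rational(1, 2))))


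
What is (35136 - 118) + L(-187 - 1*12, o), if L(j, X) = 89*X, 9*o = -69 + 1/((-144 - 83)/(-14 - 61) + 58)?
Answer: 157155088/4577 ≈ 34336.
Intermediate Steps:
o = -35082/4577 (o = (-69 + 1/((-144 - 83)/(-14 - 61) + 58))/9 = (-69 + 1/(-227/(-75) + 58))/9 = (-69 + 1/(-227*(-1/75) + 58))/9 = (-69 + 1/(227/75 + 58))/9 = (-69 + 1/(4577/75))/9 = (-69 + 75/4577)/9 = (⅑)*(-315738/4577) = -35082/4577 ≈ -7.6648)
(35136 - 118) + L(-187 - 1*12, o) = (35136 - 118) + 89*(-35082/4577) = 35018 - 3122298/4577 = 157155088/4577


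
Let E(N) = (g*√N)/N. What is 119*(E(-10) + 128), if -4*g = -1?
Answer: 15232 - 119*I*√10/40 ≈ 15232.0 - 9.4078*I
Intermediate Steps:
g = ¼ (g = -¼*(-1) = ¼ ≈ 0.25000)
E(N) = 1/(4*√N) (E(N) = (√N/4)/N = 1/(4*√N))
119*(E(-10) + 128) = 119*(1/(4*√(-10)) + 128) = 119*((-I*√10/10)/4 + 128) = 119*(-I*√10/40 + 128) = 119*(128 - I*√10/40) = 15232 - 119*I*√10/40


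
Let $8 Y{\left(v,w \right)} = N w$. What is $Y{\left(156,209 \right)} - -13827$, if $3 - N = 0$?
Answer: $\frac{111243}{8} \approx 13905.0$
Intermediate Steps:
$N = 3$ ($N = 3 - 0 = 3 + 0 = 3$)
$Y{\left(v,w \right)} = \frac{3 w}{8}$
$Y{\left(156,209 \right)} - -13827 = \frac{3}{8} \cdot 209 - -13827 = \frac{627}{8} + 13827 = \frac{111243}{8}$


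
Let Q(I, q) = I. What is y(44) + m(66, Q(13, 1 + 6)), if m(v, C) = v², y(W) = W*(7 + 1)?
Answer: 4708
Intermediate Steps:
y(W) = 8*W (y(W) = W*8 = 8*W)
y(44) + m(66, Q(13, 1 + 6)) = 8*44 + 66² = 352 + 4356 = 4708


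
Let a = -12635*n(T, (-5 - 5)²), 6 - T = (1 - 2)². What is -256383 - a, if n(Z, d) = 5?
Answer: -193208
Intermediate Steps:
T = 5 (T = 6 - (1 - 2)² = 6 - 1*(-1)² = 6 - 1*1 = 6 - 1 = 5)
a = -63175 (a = -12635*5 = -63175)
-256383 - a = -256383 - 1*(-63175) = -256383 + 63175 = -193208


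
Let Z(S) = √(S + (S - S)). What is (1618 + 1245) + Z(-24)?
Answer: 2863 + 2*I*√6 ≈ 2863.0 + 4.899*I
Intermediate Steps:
Z(S) = √S (Z(S) = √(S + 0) = √S)
(1618 + 1245) + Z(-24) = (1618 + 1245) + √(-24) = 2863 + 2*I*√6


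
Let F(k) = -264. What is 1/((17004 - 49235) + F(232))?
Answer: -1/32495 ≈ -3.0774e-5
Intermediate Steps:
1/((17004 - 49235) + F(232)) = 1/((17004 - 49235) - 264) = 1/(-32231 - 264) = 1/(-32495) = -1/32495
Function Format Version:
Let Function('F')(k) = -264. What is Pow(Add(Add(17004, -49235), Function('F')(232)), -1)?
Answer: Rational(-1, 32495) ≈ -3.0774e-5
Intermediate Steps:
Pow(Add(Add(17004, -49235), Function('F')(232)), -1) = Pow(Add(Add(17004, -49235), -264), -1) = Pow(Add(-32231, -264), -1) = Pow(-32495, -1) = Rational(-1, 32495)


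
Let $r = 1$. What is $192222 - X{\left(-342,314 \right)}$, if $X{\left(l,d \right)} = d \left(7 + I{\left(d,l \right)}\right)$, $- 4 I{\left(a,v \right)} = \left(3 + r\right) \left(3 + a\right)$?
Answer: $289562$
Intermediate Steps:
$I{\left(a,v \right)} = -3 - a$ ($I{\left(a,v \right)} = - \frac{\left(3 + 1\right) \left(3 + a\right)}{4} = - \frac{4 \left(3 + a\right)}{4} = - \frac{12 + 4 a}{4} = -3 - a$)
$X{\left(l,d \right)} = d \left(4 - d\right)$ ($X{\left(l,d \right)} = d \left(7 - \left(3 + d\right)\right) = d \left(4 - d\right)$)
$192222 - X{\left(-342,314 \right)} = 192222 - 314 \left(4 - 314\right) = 192222 - 314 \left(-310\right) = 192222 - -97340 = 192222 + 97340 = 289562$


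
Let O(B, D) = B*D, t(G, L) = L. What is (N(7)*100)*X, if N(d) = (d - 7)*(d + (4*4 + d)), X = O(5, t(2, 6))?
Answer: 0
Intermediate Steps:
X = 30 (X = 5*6 = 30)
N(d) = (-7 + d)*(16 + 2*d) (N(d) = (-7 + d)*(d + (16 + d)) = (-7 + d)*(16 + 2*d))
(N(7)*100)*X = ((-112 + 2*7 + 2*7²)*100)*30 = ((-112 + 14 + 2*49)*100)*30 = ((-112 + 14 + 98)*100)*30 = (0*100)*30 = 0*30 = 0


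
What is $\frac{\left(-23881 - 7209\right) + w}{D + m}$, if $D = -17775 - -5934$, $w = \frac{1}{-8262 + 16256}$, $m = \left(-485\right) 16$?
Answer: $\frac{248533459}{156690394} \approx 1.5861$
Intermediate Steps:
$m = -7760$
$w = \frac{1}{7994} \approx 0.00012509$
$D = -11841$ ($D = -17775 + 5934 = -11841$)
$\frac{\left(-23881 - 7209\right) + w}{D + m} = \frac{\left(-23881 - 7209\right) + \frac{1}{7994}}{-11841 - 7760} = \frac{-31090 + \frac{1}{7994}}{-19601} = \left(- \frac{248533459}{7994}\right) \left(- \frac{1}{19601}\right) = \frac{248533459}{156690394}$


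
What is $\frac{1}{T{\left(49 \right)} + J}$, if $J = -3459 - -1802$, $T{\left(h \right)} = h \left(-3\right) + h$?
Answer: $- \frac{1}{1755} \approx -0.0005698$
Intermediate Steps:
$T{\left(h \right)} = - 2 h$ ($T{\left(h \right)} = - 3 h + h = - 2 h$)
$J = -1657$ ($J = -3459 + 1802 = -1657$)
$\frac{1}{T{\left(49 \right)} + J} = \frac{1}{\left(-2\right) 49 - 1657} = \frac{1}{-98 - 1657} = \frac{1}{-1755} = - \frac{1}{1755}$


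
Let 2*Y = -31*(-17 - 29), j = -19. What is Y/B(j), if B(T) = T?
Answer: -713/19 ≈ -37.526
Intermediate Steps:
Y = 713 (Y = (-31*(-17 - 29))/2 = (-31*(-46))/2 = (½)*1426 = 713)
Y/B(j) = 713/(-19) = 713*(-1/19) = -713/19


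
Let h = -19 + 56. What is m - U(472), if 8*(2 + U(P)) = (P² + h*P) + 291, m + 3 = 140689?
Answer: 884965/8 ≈ 1.1062e+5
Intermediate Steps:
m = 140686 (m = -3 + 140689 = 140686)
h = 37
U(P) = 275/8 + P²/8 + 37*P/8 (U(P) = -2 + ((P² + 37*P) + 291)/8 = -2 + (291 + P² + 37*P)/8 = -2 + (291/8 + P²/8 + 37*P/8) = 275/8 + P²/8 + 37*P/8)
m - U(472) = 140686 - (275/8 + (⅛)*472² + (37/8)*472) = 140686 - (275/8 + (⅛)*222784 + 2183) = 140686 - (275/8 + 27848 + 2183) = 140686 - 1*240523/8 = 140686 - 240523/8 = 884965/8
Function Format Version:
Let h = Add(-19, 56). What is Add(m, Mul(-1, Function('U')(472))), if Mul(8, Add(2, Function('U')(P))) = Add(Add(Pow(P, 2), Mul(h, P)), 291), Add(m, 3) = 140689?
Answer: Rational(884965, 8) ≈ 1.1062e+5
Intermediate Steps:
m = 140686 (m = Add(-3, 140689) = 140686)
h = 37
Function('U')(P) = Add(Rational(275, 8), Mul(Rational(1, 8), Pow(P, 2)), Mul(Rational(37, 8), P)) (Function('U')(P) = Add(-2, Mul(Rational(1, 8), Add(Add(Pow(P, 2), Mul(37, P)), 291))) = Add(-2, Mul(Rational(1, 8), Add(291, Pow(P, 2), Mul(37, P)))) = Add(-2, Add(Rational(291, 8), Mul(Rational(1, 8), Pow(P, 2)), Mul(Rational(37, 8), P))) = Add(Rational(275, 8), Mul(Rational(1, 8), Pow(P, 2)), Mul(Rational(37, 8), P)))
Add(m, Mul(-1, Function('U')(472))) = Add(140686, Mul(-1, Add(Rational(275, 8), Mul(Rational(1, 8), Pow(472, 2)), Mul(Rational(37, 8), 472)))) = Add(140686, Mul(-1, Add(Rational(275, 8), Mul(Rational(1, 8), 222784), 2183))) = Add(140686, Mul(-1, Add(Rational(275, 8), 27848, 2183))) = Add(140686, Mul(-1, Rational(240523, 8))) = Add(140686, Rational(-240523, 8)) = Rational(884965, 8)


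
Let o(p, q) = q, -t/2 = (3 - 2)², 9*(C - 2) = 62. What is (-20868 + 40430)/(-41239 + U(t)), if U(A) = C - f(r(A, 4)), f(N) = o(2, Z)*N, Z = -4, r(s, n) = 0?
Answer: -176058/371071 ≈ -0.47446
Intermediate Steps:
C = 80/9 (C = 2 + (⅑)*62 = 2 + 62/9 = 80/9 ≈ 8.8889)
t = -2 (t = -2*(3 - 2)² = -2*1² = -2*1 = -2)
f(N) = -4*N
U(A) = 80/9 (U(A) = 80/9 - (-4)*0 = 80/9 - 1*0 = 80/9 + 0 = 80/9)
(-20868 + 40430)/(-41239 + U(t)) = (-20868 + 40430)/(-41239 + 80/9) = 19562/(-371071/9) = 19562*(-9/371071) = -176058/371071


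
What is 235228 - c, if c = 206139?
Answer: 29089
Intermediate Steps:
235228 - c = 235228 - 1*206139 = 235228 - 206139 = 29089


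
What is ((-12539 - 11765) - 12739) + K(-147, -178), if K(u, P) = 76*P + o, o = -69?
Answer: -50640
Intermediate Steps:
K(u, P) = -69 + 76*P (K(u, P) = 76*P - 69 = -69 + 76*P)
((-12539 - 11765) - 12739) + K(-147, -178) = ((-12539 - 11765) - 12739) + (-69 + 76*(-178)) = (-24304 - 12739) + (-69 - 13528) = -37043 - 13597 = -50640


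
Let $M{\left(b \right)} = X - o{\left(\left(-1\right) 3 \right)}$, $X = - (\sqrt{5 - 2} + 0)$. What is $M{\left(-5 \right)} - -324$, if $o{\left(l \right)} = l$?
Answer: $327 - \sqrt{3} \approx 325.27$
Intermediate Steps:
$X = - \sqrt{3}$ ($X = - (\sqrt{3} + 0) = - \sqrt{3} \approx -1.732$)
$M{\left(b \right)} = 3 - \sqrt{3}$ ($M{\left(b \right)} = - \sqrt{3} - \left(-1\right) 3 = - \sqrt{3} - -3 = - \sqrt{3} + 3 = 3 - \sqrt{3}$)
$M{\left(-5 \right)} - -324 = \left(3 - \sqrt{3}\right) - -324 = \left(3 - \sqrt{3}\right) + 324 = 327 - \sqrt{3}$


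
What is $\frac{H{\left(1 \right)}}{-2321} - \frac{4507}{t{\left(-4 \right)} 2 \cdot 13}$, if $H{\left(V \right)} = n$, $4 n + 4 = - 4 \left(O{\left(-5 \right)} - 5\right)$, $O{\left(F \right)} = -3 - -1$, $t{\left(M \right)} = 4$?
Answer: $- \frac{10461371}{241384} \approx -43.339$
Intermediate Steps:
$O{\left(F \right)} = -2$ ($O{\left(F \right)} = -3 + 1 = -2$)
$n = 6$ ($n = -1 + \frac{\left(-4\right) \left(-2 - 5\right)}{4} = -1 + \frac{\left(-4\right) \left(-7\right)}{4} = -1 + \frac{1}{4} \cdot 28 = -1 + 7 = 6$)
$H{\left(V \right)} = 6$
$\frac{H{\left(1 \right)}}{-2321} - \frac{4507}{t{\left(-4 \right)} 2 \cdot 13} = \frac{6}{-2321} - \frac{4507}{4 \cdot 2 \cdot 13} = 6 \left(- \frac{1}{2321}\right) - \frac{4507}{8 \cdot 13} = - \frac{6}{2321} - \frac{4507}{104} = - \frac{10461371}{241384}$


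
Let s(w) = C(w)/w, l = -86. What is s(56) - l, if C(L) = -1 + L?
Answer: 4871/56 ≈ 86.982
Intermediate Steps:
s(w) = (-1 + w)/w
s(56) - l = (-1 + 56)/56 - 1*(-86) = (1/56)*55 + 86 = 55/56 + 86 = 4871/56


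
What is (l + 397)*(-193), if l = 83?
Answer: -92640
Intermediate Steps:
(l + 397)*(-193) = (83 + 397)*(-193) = 480*(-193) = -92640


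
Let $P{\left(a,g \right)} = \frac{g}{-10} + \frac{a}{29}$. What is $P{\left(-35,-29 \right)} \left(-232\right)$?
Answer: $- \frac{1964}{5} \approx -392.8$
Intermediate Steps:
$P{\left(a,g \right)} = - \frac{g}{10} + \frac{a}{29}$ ($P{\left(a,g \right)} = g \left(- \frac{1}{10}\right) + a \frac{1}{29} = - \frac{g}{10} + \frac{a}{29}$)
$P{\left(-35,-29 \right)} \left(-232\right) = \left(\left(- \frac{1}{10}\right) \left(-29\right) + \frac{1}{29} \left(-35\right)\right) \left(-232\right) = \left(\frac{29}{10} - \frac{35}{29}\right) \left(-232\right) = \frac{491}{290} \left(-232\right) = - \frac{1964}{5}$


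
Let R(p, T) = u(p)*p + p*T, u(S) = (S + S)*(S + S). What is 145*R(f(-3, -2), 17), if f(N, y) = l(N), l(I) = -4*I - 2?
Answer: 604650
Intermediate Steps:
l(I) = -2 - 4*I
u(S) = 4*S² (u(S) = (2*S)*(2*S) = 4*S²)
f(N, y) = -2 - 4*N
R(p, T) = 4*p³ + T*p (R(p, T) = (4*p²)*p + p*T = 4*p³ + T*p)
145*R(f(-3, -2), 17) = 145*((-2 - 4*(-3))*(17 + 4*(-2 - 4*(-3))²)) = 145*((-2 + 12)*(17 + 4*(-2 + 12)²)) = 145*(10*(17 + 4*10²)) = 145*(10*(17 + 4*100)) = 145*(10*(17 + 400)) = 145*(10*417) = 145*4170 = 604650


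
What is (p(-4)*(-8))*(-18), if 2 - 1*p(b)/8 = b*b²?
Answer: 76032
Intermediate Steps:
p(b) = 16 - 8*b³ (p(b) = 16 - 8*b*b² = 16 - 8*b³)
(p(-4)*(-8))*(-18) = ((16 - 8*(-4)³)*(-8))*(-18) = ((16 - 8*(-64))*(-8))*(-18) = ((16 + 512)*(-8))*(-18) = (528*(-8))*(-18) = -4224*(-18) = 76032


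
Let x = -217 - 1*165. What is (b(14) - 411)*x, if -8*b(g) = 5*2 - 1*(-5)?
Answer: 630873/4 ≈ 1.5772e+5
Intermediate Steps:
b(g) = -15/8 (b(g) = -(5*2 - 1*(-5))/8 = -(10 + 5)/8 = -⅛*15 = -15/8)
x = -382 (x = -217 - 165 = -382)
(b(14) - 411)*x = (-15/8 - 411)*(-382) = -3303/8*(-382) = 630873/4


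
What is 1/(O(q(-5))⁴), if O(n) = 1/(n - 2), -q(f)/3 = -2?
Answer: 256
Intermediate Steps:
q(f) = 6 (q(f) = -3*(-2) = 6)
O(n) = 1/(-2 + n)
1/(O(q(-5))⁴) = 1/((1/(-2 + 6))⁴) = 1/((1/4)⁴) = 1/((¼)⁴) = 1/(1/256) = 256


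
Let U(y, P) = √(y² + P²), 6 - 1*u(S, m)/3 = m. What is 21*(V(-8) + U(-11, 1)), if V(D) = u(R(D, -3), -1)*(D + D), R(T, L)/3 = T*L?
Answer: -7056 + 21*√122 ≈ -6824.0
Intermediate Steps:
R(T, L) = 3*L*T (R(T, L) = 3*(T*L) = 3*(L*T) = 3*L*T)
u(S, m) = 18 - 3*m
V(D) = 42*D (V(D) = (18 - 3*(-1))*(D + D) = (18 + 3)*(2*D) = 21*(2*D) = 42*D)
U(y, P) = √(P² + y²)
21*(V(-8) + U(-11, 1)) = 21*(42*(-8) + √(1² + (-11)²)) = 21*(-336 + √(1 + 121)) = 21*(-336 + √122) = -7056 + 21*√122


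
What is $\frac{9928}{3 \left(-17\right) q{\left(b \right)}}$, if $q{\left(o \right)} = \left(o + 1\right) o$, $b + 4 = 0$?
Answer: $- \frac{146}{9} \approx -16.222$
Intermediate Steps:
$b = -4$ ($b = -4 + 0 = -4$)
$q{\left(o \right)} = o \left(1 + o\right)$ ($q{\left(o \right)} = \left(1 + o\right) o = o \left(1 + o\right)$)
$\frac{9928}{3 \left(-17\right) q{\left(b \right)}} = \frac{9928}{3 \left(-17\right) \left(- 4 \left(1 - 4\right)\right)} = \frac{9928}{\left(-51\right) \left(\left(-4\right) \left(-3\right)\right)} = \frac{9928}{\left(-51\right) 12} = \frac{9928}{-612} = 9928 \left(- \frac{1}{612}\right) = - \frac{146}{9}$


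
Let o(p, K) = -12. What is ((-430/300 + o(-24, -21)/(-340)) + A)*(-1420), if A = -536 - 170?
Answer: 51229766/51 ≈ 1.0045e+6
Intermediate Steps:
A = -706
((-430/300 + o(-24, -21)/(-340)) + A)*(-1420) = ((-430/300 - 12/(-340)) - 706)*(-1420) = ((-430*1/300 - 12*(-1/340)) - 706)*(-1420) = ((-43/30 + 3/85) - 706)*(-1420) = (-713/510 - 706)*(-1420) = -360773/510*(-1420) = 51229766/51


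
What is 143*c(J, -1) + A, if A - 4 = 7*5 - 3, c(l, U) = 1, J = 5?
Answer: 179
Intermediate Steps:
A = 36 (A = 4 + (7*5 - 3) = 4 + (35 - 3) = 4 + 32 = 36)
143*c(J, -1) + A = 143*1 + 36 = 143 + 36 = 179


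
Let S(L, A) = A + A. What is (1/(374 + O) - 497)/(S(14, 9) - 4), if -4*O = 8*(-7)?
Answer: -192835/5432 ≈ -35.500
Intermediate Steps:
S(L, A) = 2*A
O = 14 (O = -2*(-7) = -¼*(-56) = 14)
(1/(374 + O) - 497)/(S(14, 9) - 4) = (1/(374 + 14) - 497)/(2*9 - 4) = (1/388 - 497)/(18 - 4) = (1/388 - 497)/14 = -192835/388*1/14 = -192835/5432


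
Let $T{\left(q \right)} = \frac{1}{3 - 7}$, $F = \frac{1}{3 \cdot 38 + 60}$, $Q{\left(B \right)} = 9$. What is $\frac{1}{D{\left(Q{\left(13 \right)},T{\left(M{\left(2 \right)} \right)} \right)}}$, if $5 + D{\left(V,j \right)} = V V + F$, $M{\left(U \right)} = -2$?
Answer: $\frac{174}{13225} \approx 0.013157$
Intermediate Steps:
$F = \frac{1}{174}$ ($F = \frac{1}{114 + 60} = \frac{1}{174} \approx 0.0057471$)
$T{\left(q \right)} = - \frac{1}{4}$ ($T{\left(q \right)} = \frac{1}{-4} = - \frac{1}{4}$)
$D{\left(V,j \right)} = - \frac{869}{174} + V^{2}$ ($D{\left(V,j \right)} = -5 + \left(V V + \frac{1}{174}\right) = -5 + \left(V^{2} + \frac{1}{174}\right) = -5 + \left(\frac{1}{174} + V^{2}\right) = - \frac{869}{174} + V^{2}$)
$\frac{1}{D{\left(Q{\left(13 \right)},T{\left(M{\left(2 \right)} \right)} \right)}} = \frac{1}{- \frac{869}{174} + 9^{2}} = \frac{1}{- \frac{869}{174} + 81} = \frac{1}{\frac{13225}{174}} = \frac{174}{13225}$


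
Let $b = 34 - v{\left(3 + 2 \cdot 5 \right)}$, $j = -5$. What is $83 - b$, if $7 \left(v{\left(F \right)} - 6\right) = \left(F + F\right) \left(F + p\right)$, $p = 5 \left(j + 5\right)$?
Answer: $\frac{723}{7} \approx 103.29$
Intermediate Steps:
$p = 0$ ($p = 5 \left(-5 + 5\right) = 5 \cdot 0 = 0$)
$v{\left(F \right)} = 6 + \frac{2 F^{2}}{7}$ ($v{\left(F \right)} = 6 + \frac{\left(F + F\right) \left(F + 0\right)}{7} = 6 + \frac{2 F F}{7} = 6 + \frac{2 F^{2}}{7}$)
$b = - \frac{142}{7}$ ($b = 34 - \left(6 + \frac{2 \left(3 + 2 \cdot 5\right)^{2}}{7}\right) = 34 - \left(6 + \frac{2 \left(3 + 10\right)^{2}}{7}\right) = 34 - \left(6 + \frac{2 \cdot 13^{2}}{7}\right) = 34 - \left(6 + \frac{2}{7} \cdot 169\right) = 34 - \left(6 + \frac{338}{7}\right) = 34 - \frac{380}{7} = - \frac{142}{7} \approx -20.286$)
$83 - b = 83 - - \frac{142}{7} = 83 + \frac{142}{7} = \frac{723}{7}$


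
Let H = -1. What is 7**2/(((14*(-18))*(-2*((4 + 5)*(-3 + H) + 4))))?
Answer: -7/2304 ≈ -0.0030382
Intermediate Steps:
7**2/(((14*(-18))*(-2*((4 + 5)*(-3 + H) + 4)))) = 7**2/(((14*(-18))*(-2*((4 + 5)*(-3 - 1) + 4)))) = 49/((-(-504)*(9*(-4) + 4))) = 49/((-(-504)*(-36 + 4))) = 49/((-(-504)*(-32))) = 49/((-252*64)) = 49/(-16128) = 49*(-1/16128) = -7/2304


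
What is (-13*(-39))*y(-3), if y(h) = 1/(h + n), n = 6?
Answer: 169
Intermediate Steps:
y(h) = 1/(6 + h) (y(h) = 1/(h + 6) = 1/(6 + h))
(-13*(-39))*y(-3) = (-13*(-39))/(6 - 3) = 507/3 = 507*(1/3) = 169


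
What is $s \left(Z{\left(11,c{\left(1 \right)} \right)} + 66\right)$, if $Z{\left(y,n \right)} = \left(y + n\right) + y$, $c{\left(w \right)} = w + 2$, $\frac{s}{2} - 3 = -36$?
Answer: $-6006$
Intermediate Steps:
$s = -66$ ($s = 6 + 2 \left(-36\right) = 6 - 72 = -66$)
$c{\left(w \right)} = 2 + w$
$Z{\left(y,n \right)} = n + 2 y$ ($Z{\left(y,n \right)} = \left(n + y\right) + y = n + 2 y$)
$s \left(Z{\left(11,c{\left(1 \right)} \right)} + 66\right) = - 66 \left(\left(\left(2 + 1\right) + 2 \cdot 11\right) + 66\right) = - 66 \left(\left(3 + 22\right) + 66\right) = - 66 \left(25 + 66\right) = \left(-66\right) 91 = -6006$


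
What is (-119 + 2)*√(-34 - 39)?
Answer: -117*I*√73 ≈ -999.65*I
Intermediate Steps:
(-119 + 2)*√(-34 - 39) = -117*I*√73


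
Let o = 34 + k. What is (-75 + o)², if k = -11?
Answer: 2704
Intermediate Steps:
o = 23 (o = 34 - 11 = 23)
(-75 + o)² = (-75 + 23)² = (-52)² = 2704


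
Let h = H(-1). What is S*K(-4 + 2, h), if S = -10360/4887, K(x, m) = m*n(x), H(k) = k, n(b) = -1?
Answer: -10360/4887 ≈ -2.1199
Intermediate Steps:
h = -1
K(x, m) = -m (K(x, m) = m*(-1) = -m)
S = -10360/4887 (S = -10360*1/4887 = -10360/4887 ≈ -2.1199)
S*K(-4 + 2, h) = -(-10360)*(-1)/4887 = -10360/4887*1 = -10360/4887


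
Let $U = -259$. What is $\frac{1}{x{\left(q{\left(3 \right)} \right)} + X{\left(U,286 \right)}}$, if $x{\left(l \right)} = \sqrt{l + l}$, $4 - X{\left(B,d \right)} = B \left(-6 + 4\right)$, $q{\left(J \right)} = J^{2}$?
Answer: $- \frac{257}{132089} - \frac{3 \sqrt{2}}{264178} \approx -0.0019617$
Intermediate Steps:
$X{\left(B,d \right)} = 4 + 2 B$ ($X{\left(B,d \right)} = 4 - B \left(-6 + 4\right) = 4 - B \left(-2\right) = 4 - - 2 B = 4 + 2 B$)
$x{\left(l \right)} = \sqrt{2} \sqrt{l}$ ($x{\left(l \right)} = \sqrt{2 l} = \sqrt{2} \sqrt{l}$)
$\frac{1}{x{\left(q{\left(3 \right)} \right)} + X{\left(U,286 \right)}} = \frac{1}{\sqrt{2} \sqrt{3^{2}} + \left(4 + 2 \left(-259\right)\right)} = \frac{1}{\sqrt{2} \sqrt{9} + \left(4 - 518\right)} = \frac{1}{\sqrt{2} \cdot 3 - 514} = \frac{1}{3 \sqrt{2} - 514} = \frac{1}{-514 + 3 \sqrt{2}}$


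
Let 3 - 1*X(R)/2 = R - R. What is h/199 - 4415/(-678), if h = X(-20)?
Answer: 882653/134922 ≈ 6.5419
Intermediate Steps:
X(R) = 6 (X(R) = 6 - 2*(R - R) = 6 - 2*0 = 6 + 0 = 6)
h = 6
h/199 - 4415/(-678) = 6/199 - 4415/(-678) = 6*(1/199) - 4415*(-1/678) = 6/199 + 4415/678 = 882653/134922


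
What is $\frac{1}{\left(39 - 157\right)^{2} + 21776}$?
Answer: $\frac{1}{35700} \approx 2.8011 \cdot 10^{-5}$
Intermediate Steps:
$\frac{1}{\left(39 - 157\right)^{2} + 21776} = \frac{1}{\left(-118\right)^{2} + 21776} = \frac{1}{13924 + 21776} = \frac{1}{35700}$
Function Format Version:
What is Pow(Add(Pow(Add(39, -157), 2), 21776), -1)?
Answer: Rational(1, 35700) ≈ 2.8011e-5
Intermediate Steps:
Pow(Add(Pow(Add(39, -157), 2), 21776), -1) = Pow(Add(Pow(-118, 2), 21776), -1) = Pow(Add(13924, 21776), -1) = Pow(35700, -1) = Rational(1, 35700)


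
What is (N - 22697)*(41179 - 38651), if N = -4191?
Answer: -67972864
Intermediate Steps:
(N - 22697)*(41179 - 38651) = (-4191 - 22697)*(41179 - 38651) = -26888*2528 = -67972864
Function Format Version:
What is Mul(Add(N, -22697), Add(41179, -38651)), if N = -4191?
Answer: -67972864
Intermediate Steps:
Mul(Add(N, -22697), Add(41179, -38651)) = Mul(Add(-4191, -22697), Add(41179, -38651)) = Mul(-26888, 2528) = -67972864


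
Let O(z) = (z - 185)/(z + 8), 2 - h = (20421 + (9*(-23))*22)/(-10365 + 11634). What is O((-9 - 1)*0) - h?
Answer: -14237/1128 ≈ -12.621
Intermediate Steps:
h = -1481/141 (h = 2 - (20421 + (9*(-23))*22)/(-10365 + 11634) = 2 - (20421 - 207*22)/1269 = 2 - (20421 - 4554)/1269 = 2 - 15867/1269 = 2 - 1*1763/141 = 2 - 1763/141 = -1481/141 ≈ -10.504)
O(z) = (-185 + z)/(8 + z)
O((-9 - 1)*0) - h = (-185 + (-9 - 1)*0)/(8 + (-9 - 1)*0) - 1*(-1481/141) = (-185 - 10*0)/(8 - 10*0) + 1481/141 = (-185 + 0)/(8 + 0) + 1481/141 = -185/8 + 1481/141 = -14237/1128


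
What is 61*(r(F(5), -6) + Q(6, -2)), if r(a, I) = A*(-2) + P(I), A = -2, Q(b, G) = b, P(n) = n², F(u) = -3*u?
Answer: 2806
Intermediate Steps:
r(a, I) = 4 + I² (r(a, I) = -2*(-2) + I² = 4 + I²)
61*(r(F(5), -6) + Q(6, -2)) = 61*((4 + (-6)²) + 6) = 61*((4 + 36) + 6) = 61*(40 + 6) = 61*46 = 2806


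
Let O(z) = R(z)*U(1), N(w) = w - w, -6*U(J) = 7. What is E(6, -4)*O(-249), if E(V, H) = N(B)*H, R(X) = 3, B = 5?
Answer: 0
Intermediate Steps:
U(J) = -7/6 (U(J) = -⅙*7 = -7/6)
N(w) = 0
E(V, H) = 0 (E(V, H) = 0*H = 0)
O(z) = -7/2 (O(z) = 3*(-7/6) = -7/2)
E(6, -4)*O(-249) = 0*(-7/2) = 0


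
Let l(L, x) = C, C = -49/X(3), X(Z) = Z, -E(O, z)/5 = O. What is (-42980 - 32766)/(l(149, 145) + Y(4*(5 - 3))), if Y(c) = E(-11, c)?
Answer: -113619/58 ≈ -1958.9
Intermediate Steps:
E(O, z) = -5*O
Y(c) = 55 (Y(c) = -5*(-11) = 55)
C = -49/3 ≈ -16.333
l(L, x) = -49/3
(-42980 - 32766)/(l(149, 145) + Y(4*(5 - 3))) = (-42980 - 32766)/(-49/3 + 55) = -75746/116/3 = -75746*3/116 = -113619/58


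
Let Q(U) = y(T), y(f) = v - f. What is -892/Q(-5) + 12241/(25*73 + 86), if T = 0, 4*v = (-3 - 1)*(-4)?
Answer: -413912/1911 ≈ -216.59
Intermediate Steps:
v = 4 (v = ((-3 - 1)*(-4))/4 = (-4*(-4))/4 = (¼)*16 = 4)
y(f) = 4 - f
Q(U) = 4 (Q(U) = 4 - 1*0 = 4 + 0 = 4)
-892/Q(-5) + 12241/(25*73 + 86) = -892/4 + 12241/(25*73 + 86) = -892*¼ + 12241/(1825 + 86) = -223 + 12241/1911 = -413912/1911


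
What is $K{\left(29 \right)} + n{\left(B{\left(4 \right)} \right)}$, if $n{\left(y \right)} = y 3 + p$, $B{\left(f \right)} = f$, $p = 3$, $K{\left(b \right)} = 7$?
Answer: $22$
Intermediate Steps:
$n{\left(y \right)} = 3 + 3 y$ ($n{\left(y \right)} = y 3 + 3 = 3 y + 3 = 3 + 3 y$)
$K{\left(29 \right)} + n{\left(B{\left(4 \right)} \right)} = 7 + \left(3 + 3 \cdot 4\right) = 7 + \left(3 + 12\right) = 7 + 15 = 22$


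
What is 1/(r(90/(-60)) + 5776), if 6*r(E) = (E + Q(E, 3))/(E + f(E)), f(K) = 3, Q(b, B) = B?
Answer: 6/34657 ≈ 0.00017313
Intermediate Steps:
r(E) = ⅙ (r(E) = ((E + 3)/(E + 3))/6 = ((3 + E)/(3 + E))/6 = (⅙)*1 = ⅙)
1/(r(90/(-60)) + 5776) = 1/(⅙ + 5776) = 1/(34657/6) = 6/34657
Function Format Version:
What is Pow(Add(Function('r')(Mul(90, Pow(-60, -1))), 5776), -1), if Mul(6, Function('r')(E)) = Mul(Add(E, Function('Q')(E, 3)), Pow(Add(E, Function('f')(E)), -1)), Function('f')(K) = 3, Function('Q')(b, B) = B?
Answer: Rational(6, 34657) ≈ 0.00017313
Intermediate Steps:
Function('r')(E) = Rational(1, 6) (Function('r')(E) = Mul(Rational(1, 6), Mul(Add(E, 3), Pow(Add(E, 3), -1))) = Mul(Rational(1, 6), Mul(Add(3, E), Pow(Add(3, E), -1))) = Mul(Rational(1, 6), 1) = Rational(1, 6))
Pow(Add(Function('r')(Mul(90, Pow(-60, -1))), 5776), -1) = Pow(Add(Rational(1, 6), 5776), -1) = Pow(Rational(34657, 6), -1) = Rational(6, 34657)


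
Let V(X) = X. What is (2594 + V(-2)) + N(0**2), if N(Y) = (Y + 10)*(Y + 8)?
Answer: 2672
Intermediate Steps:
N(Y) = (8 + Y)*(10 + Y) (N(Y) = (10 + Y)*(8 + Y) = (8 + Y)*(10 + Y))
(2594 + V(-2)) + N(0**2) = (2594 - 2) + (80 + (0**2)**2 + 18*0**2) = 2592 + (80 + 0**2 + 18*0) = 2592 + (80 + 0 + 0) = 2592 + 80 = 2672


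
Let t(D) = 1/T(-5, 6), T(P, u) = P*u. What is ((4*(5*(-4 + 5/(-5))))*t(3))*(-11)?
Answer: -110/3 ≈ -36.667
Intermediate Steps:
t(D) = -1/30 (t(D) = 1/(-5*6) = 1/(-30) = -1/30)
((4*(5*(-4 + 5/(-5))))*t(3))*(-11) = ((4*(5*(-4 + 5/(-5))))*(-1/30))*(-11) = ((4*(5*(-4 + 5*(-⅕))))*(-1/30))*(-11) = ((4*(5*(-4 - 1)))*(-1/30))*(-11) = ((4*(5*(-5)))*(-1/30))*(-11) = ((4*(-25))*(-1/30))*(-11) = -100*(-1/30)*(-11) = (10/3)*(-11) = -110/3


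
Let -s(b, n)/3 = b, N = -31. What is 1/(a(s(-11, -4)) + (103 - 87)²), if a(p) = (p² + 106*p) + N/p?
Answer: 33/159788 ≈ 0.00020652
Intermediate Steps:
s(b, n) = -3*b
a(p) = p² - 31/p + 106*p (a(p) = (p² + 106*p) - 31/p = p² - 31/p + 106*p)
1/(a(s(-11, -4)) + (103 - 87)²) = 1/((-31 + (-3*(-11))²*(106 - 3*(-11)))/((-3*(-11))) + (103 - 87)²) = 1/((-31 + 33²*(106 + 33))/33 + 16²) = 1/((-31 + 1089*139)/33 + 256) = 1/((-31 + 151371)/33 + 256) = 1/((1/33)*151340 + 256) = 1/(151340/33 + 256) = 1/(159788/33) = 33/159788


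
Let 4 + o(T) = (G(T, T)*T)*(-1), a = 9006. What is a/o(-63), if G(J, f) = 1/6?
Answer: 18012/13 ≈ 1385.5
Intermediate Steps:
G(J, f) = 1/6
o(T) = -4 - T/6 (o(T) = -4 + (T/6)*(-1) = -4 - T/6)
a/o(-63) = 9006/(-4 - 1/6*(-63)) = 9006/(-4 + 21/2) = 9006/(13/2) = 9006*(2/13) = 18012/13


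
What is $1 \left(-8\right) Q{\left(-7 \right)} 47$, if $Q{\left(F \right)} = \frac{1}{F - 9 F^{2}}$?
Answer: $\frac{47}{56} \approx 0.83929$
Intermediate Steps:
$1 \left(-8\right) Q{\left(-7 \right)} 47 = 1 \left(-8\right) \left(- \frac{1}{\left(-7\right) \left(-1 + 9 \left(-7\right)\right)}\right) 47 = - 8 \left(\left(-1\right) \left(- \frac{1}{7}\right) \frac{1}{-1 - 63}\right) 47 = - 8 \left(\left(-1\right) \left(- \frac{1}{7}\right) \frac{1}{-64}\right) 47 = - 8 \left(\left(-1\right) \left(- \frac{1}{7}\right) \left(- \frac{1}{64}\right)\right) 47 = \left(-8\right) \left(- \frac{1}{448}\right) 47 = \frac{1}{56} \cdot 47 = \frac{47}{56}$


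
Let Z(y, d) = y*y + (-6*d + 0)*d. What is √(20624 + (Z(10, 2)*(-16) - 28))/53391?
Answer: 2*√4845/53391 ≈ 0.0026074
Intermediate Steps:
Z(y, d) = y² - 6*d² (Z(y, d) = y² + (-6*d)*d = y² - 6*d²)
√(20624 + (Z(10, 2)*(-16) - 28))/53391 = √(20624 + ((10² - 6*2²)*(-16) - 28))/53391 = √(20624 + ((100 - 6*4)*(-16) - 28))*(1/53391) = √(20624 + ((100 - 24)*(-16) - 28))*(1/53391) = √(20624 + (76*(-16) - 28))*(1/53391) = √(20624 + (-1216 - 28))*(1/53391) = √(20624 - 1244)*(1/53391) = √19380*(1/53391) = (2*√4845)*(1/53391) = 2*√4845/53391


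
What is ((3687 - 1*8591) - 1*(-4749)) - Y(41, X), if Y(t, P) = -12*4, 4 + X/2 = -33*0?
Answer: -107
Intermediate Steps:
X = -8 (X = -8 + 2*(-33*0) = -8 + 2*0 = -8 + 0 = -8)
Y(t, P) = -48
((3687 - 1*8591) - 1*(-4749)) - Y(41, X) = ((3687 - 1*8591) - 1*(-4749)) - 1*(-48) = ((3687 - 8591) + 4749) + 48 = (-4904 + 4749) + 48 = -155 + 48 = -107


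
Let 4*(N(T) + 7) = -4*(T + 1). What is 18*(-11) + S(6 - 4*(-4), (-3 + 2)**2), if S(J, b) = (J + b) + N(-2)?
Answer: -181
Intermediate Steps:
N(T) = -8 - T (N(T) = -7 + (-4*(T + 1))/4 = -7 + (-4*(1 + T))/4 = -7 + (-4 - 4*T)/4 = -7 + (-1 - T) = -8 - T)
S(J, b) = -6 + J + b (S(J, b) = (J + b) + (-8 - 1*(-2)) = (J + b) + (-8 + 2) = (J + b) - 6 = -6 + J + b)
18*(-11) + S(6 - 4*(-4), (-3 + 2)**2) = 18*(-11) + (-6 + (6 - 4*(-4)) + (-3 + 2)**2) = -198 + (-6 + (6 + 16) + (-1)**2) = -198 + (-6 + 22 + 1) = -198 + 17 = -181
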